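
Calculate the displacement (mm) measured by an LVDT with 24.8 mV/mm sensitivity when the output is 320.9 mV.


Displacement = Vout / sensitivity.
d = 320.9 / 24.8
d = 12.94 mm

12.94 mm


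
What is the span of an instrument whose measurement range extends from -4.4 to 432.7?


Span = upper range - lower range.
Span = 432.7 - (-4.4)
Span = 437.1

437.1


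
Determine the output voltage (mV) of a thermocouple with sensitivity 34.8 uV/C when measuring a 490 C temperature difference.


The thermocouple output V = sensitivity * dT.
V = 34.8 uV/C * 490 C
V = 17052.0 uV
V = 17.052 mV

17.052 mV


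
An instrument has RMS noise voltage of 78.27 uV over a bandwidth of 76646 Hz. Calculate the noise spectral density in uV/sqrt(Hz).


Noise spectral density = Vrms / sqrt(BW).
NSD = 78.27 / sqrt(76646)
NSD = 78.27 / 276.8501
NSD = 0.2827 uV/sqrt(Hz)

0.2827 uV/sqrt(Hz)


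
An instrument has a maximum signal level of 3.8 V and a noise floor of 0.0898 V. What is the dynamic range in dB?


Dynamic range = 20 * log10(Vmax / Vnoise).
DR = 20 * log10(3.8 / 0.0898)
DR = 20 * log10(42.32)
DR = 32.53 dB

32.53 dB


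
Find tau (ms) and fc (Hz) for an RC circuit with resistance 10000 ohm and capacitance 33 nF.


Time constant: tau = R * C.
tau = 10000 * 3.30e-08 = 0.00033 s
tau = 0.33 ms
Cutoff frequency: fc = 1 / (2*pi*R*C).
fc = 1 / (2*pi*0.00033) = 482.29 Hz

tau = 0.33 ms, fc = 482.29 Hz


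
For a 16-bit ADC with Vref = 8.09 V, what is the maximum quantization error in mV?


The maximum quantization error is +/- LSB/2.
LSB = Vref / 2^n = 8.09 / 65536 = 0.00012344 V
Max error = LSB / 2 = 0.00012344 / 2 = 6.172e-05 V
Max error = 0.0617 mV

0.0617 mV


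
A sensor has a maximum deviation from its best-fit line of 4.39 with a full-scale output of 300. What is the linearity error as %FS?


Linearity error = (max deviation / full scale) * 100%.
Linearity = (4.39 / 300) * 100
Linearity = 1.463 %FS

1.463 %FS


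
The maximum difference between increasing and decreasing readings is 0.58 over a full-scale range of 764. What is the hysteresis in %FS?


Hysteresis = (max difference / full scale) * 100%.
H = (0.58 / 764) * 100
H = 0.076 %FS

0.076 %FS


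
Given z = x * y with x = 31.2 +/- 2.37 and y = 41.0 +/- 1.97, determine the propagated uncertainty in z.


For a product z = x*y, the relative uncertainty is:
uz/z = sqrt((ux/x)^2 + (uy/y)^2)
Relative uncertainties: ux/x = 2.37/31.2 = 0.075962
uy/y = 1.97/41.0 = 0.048049
z = 31.2 * 41.0 = 1279.2
uz = 1279.2 * sqrt(0.075962^2 + 0.048049^2) = 114.978

114.978


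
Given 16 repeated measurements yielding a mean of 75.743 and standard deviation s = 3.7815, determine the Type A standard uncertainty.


The standard uncertainty for Type A evaluation is u = s / sqrt(n).
u = 3.7815 / sqrt(16)
u = 3.7815 / 4.0
u = 0.9454

0.9454


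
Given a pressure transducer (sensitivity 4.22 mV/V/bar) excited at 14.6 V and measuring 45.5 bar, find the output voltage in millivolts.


Output = sensitivity * Vex * P.
Vout = 4.22 * 14.6 * 45.5
Vout = 61.612 * 45.5
Vout = 2803.35 mV

2803.35 mV


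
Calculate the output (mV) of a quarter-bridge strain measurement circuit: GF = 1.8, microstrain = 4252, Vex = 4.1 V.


Quarter bridge output: Vout = (GF * epsilon * Vex) / 4.
Vout = (1.8 * 4252e-6 * 4.1) / 4
Vout = 0.03137976 / 4 V
Vout = 0.00784494 V = 7.8449 mV

7.8449 mV


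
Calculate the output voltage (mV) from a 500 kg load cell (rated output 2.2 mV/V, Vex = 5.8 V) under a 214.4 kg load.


Vout = rated_output * Vex * (load / capacity).
Vout = 2.2 * 5.8 * (214.4 / 500)
Vout = 2.2 * 5.8 * 0.4288
Vout = 5.471 mV

5.471 mV


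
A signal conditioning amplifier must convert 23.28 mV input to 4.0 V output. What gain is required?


Gain = Vout / Vin (converting to same units).
G = 4.0 V / 23.28 mV
G = 4000.0 mV / 23.28 mV
G = 171.82

171.82


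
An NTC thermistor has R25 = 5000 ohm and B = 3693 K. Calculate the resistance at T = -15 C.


NTC thermistor equation: Rt = R25 * exp(B * (1/T - 1/T25)).
T in Kelvin: 258.15 K, T25 = 298.15 K
1/T - 1/T25 = 1/258.15 - 1/298.15 = 0.0005197
B * (1/T - 1/T25) = 3693 * 0.0005197 = 1.9193
Rt = 5000 * exp(1.9193) = 34079.3 ohm

34079.3 ohm


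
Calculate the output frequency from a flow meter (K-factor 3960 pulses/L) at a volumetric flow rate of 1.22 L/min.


Frequency = K * Q / 60 (converting L/min to L/s).
f = 3960 * 1.22 / 60
f = 4831.2 / 60
f = 80.52 Hz

80.52 Hz


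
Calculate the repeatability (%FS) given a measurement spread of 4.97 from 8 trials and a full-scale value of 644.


Repeatability = (spread / full scale) * 100%.
R = (4.97 / 644) * 100
R = 0.772 %FS

0.772 %FS


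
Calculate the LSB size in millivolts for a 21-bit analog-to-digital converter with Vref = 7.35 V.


The resolution (LSB) of an ADC is Vref / 2^n.
LSB = 7.35 / 2^21
LSB = 7.35 / 2097152
LSB = 3.5e-06 V = 0.00350475 mV

0.00350475 mV


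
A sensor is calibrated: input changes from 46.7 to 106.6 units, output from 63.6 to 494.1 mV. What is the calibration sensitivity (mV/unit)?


Sensitivity = (y2 - y1) / (x2 - x1).
S = (494.1 - 63.6) / (106.6 - 46.7)
S = 430.5 / 59.9
S = 7.187 mV/unit

7.187 mV/unit


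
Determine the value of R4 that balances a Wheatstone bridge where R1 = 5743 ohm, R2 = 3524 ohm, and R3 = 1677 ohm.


At balance: R1*R4 = R2*R3, so R4 = R2*R3/R1.
R4 = 3524 * 1677 / 5743
R4 = 5909748 / 5743
R4 = 1029.03 ohm

1029.03 ohm


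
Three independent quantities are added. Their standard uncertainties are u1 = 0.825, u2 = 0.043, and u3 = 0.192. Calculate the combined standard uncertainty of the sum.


For a sum of independent quantities, uc = sqrt(u1^2 + u2^2 + u3^2).
uc = sqrt(0.825^2 + 0.043^2 + 0.192^2)
uc = sqrt(0.680625 + 0.001849 + 0.036864)
uc = 0.8481

0.8481


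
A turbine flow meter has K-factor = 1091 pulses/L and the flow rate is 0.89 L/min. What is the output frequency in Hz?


Frequency = K * Q / 60 (converting L/min to L/s).
f = 1091 * 0.89 / 60
f = 970.99 / 60
f = 16.18 Hz

16.18 Hz


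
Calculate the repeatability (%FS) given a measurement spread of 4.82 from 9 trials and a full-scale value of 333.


Repeatability = (spread / full scale) * 100%.
R = (4.82 / 333) * 100
R = 1.447 %FS

1.447 %FS


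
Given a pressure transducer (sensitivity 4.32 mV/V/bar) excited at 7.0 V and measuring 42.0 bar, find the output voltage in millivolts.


Output = sensitivity * Vex * P.
Vout = 4.32 * 7.0 * 42.0
Vout = 30.24 * 42.0
Vout = 1270.08 mV

1270.08 mV


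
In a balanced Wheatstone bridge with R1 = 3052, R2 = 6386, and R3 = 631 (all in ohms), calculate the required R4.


At balance: R1*R4 = R2*R3, so R4 = R2*R3/R1.
R4 = 6386 * 631 / 3052
R4 = 4029566 / 3052
R4 = 1320.3 ohm

1320.3 ohm


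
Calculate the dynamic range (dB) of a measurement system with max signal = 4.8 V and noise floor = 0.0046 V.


Dynamic range = 20 * log10(Vmax / Vnoise).
DR = 20 * log10(4.8 / 0.0046)
DR = 20 * log10(1043.48)
DR = 60.37 dB

60.37 dB


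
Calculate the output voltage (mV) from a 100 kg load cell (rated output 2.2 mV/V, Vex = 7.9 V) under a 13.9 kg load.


Vout = rated_output * Vex * (load / capacity).
Vout = 2.2 * 7.9 * (13.9 / 100)
Vout = 2.2 * 7.9 * 0.139
Vout = 2.416 mV

2.416 mV


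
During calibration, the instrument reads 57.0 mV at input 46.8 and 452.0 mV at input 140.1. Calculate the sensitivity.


Sensitivity = (y2 - y1) / (x2 - x1).
S = (452.0 - 57.0) / (140.1 - 46.8)
S = 395.0 / 93.3
S = 4.2337 mV/unit

4.2337 mV/unit


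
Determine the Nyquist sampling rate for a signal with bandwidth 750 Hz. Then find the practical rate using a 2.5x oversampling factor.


By Nyquist theorem, fs_min = 2 * fmax.
fs_min = 2 * 750 = 1500 Hz
Practical rate = 2.5 * fs_min = 2.5 * 1500 = 3750 Hz

fs_min = 1500 Hz, fs_practical = 3750 Hz


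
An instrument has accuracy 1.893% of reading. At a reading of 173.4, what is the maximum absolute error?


Absolute error = (accuracy% / 100) * reading.
Error = (1.893 / 100) * 173.4
Error = 0.01893 * 173.4
Error = 3.2825

3.2825


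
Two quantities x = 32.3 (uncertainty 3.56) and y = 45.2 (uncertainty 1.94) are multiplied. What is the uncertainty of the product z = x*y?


For a product z = x*y, the relative uncertainty is:
uz/z = sqrt((ux/x)^2 + (uy/y)^2)
Relative uncertainties: ux/x = 3.56/32.3 = 0.110217
uy/y = 1.94/45.2 = 0.04292
z = 32.3 * 45.2 = 1460.0
uz = 1460.0 * sqrt(0.110217^2 + 0.04292^2) = 172.682

172.682


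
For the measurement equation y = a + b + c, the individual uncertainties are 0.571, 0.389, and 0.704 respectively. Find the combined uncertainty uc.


For a sum of independent quantities, uc = sqrt(u1^2 + u2^2 + u3^2).
uc = sqrt(0.571^2 + 0.389^2 + 0.704^2)
uc = sqrt(0.326041 + 0.151321 + 0.495616)
uc = 0.9864

0.9864


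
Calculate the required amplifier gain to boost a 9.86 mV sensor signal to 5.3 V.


Gain = Vout / Vin (converting to same units).
G = 5.3 V / 9.86 mV
G = 5300.0 mV / 9.86 mV
G = 537.53

537.53


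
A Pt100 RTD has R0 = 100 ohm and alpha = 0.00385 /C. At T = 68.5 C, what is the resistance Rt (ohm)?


The RTD equation: Rt = R0 * (1 + alpha * T).
Rt = 100 * (1 + 0.00385 * 68.5)
Rt = 100 * (1 + 0.263725)
Rt = 100 * 1.263725
Rt = 126.373 ohm

126.373 ohm


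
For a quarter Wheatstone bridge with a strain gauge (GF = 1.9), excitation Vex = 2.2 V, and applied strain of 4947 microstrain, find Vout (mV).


Quarter bridge output: Vout = (GF * epsilon * Vex) / 4.
Vout = (1.9 * 4947e-6 * 2.2) / 4
Vout = 0.02067846 / 4 V
Vout = 0.00516961 V = 5.1696 mV

5.1696 mV


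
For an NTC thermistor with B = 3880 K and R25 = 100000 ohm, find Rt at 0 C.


NTC thermistor equation: Rt = R25 * exp(B * (1/T - 1/T25)).
T in Kelvin: 273.15 K, T25 = 298.15 K
1/T - 1/T25 = 1/273.15 - 1/298.15 = 0.00030698
B * (1/T - 1/T25) = 3880 * 0.00030698 = 1.1911
Rt = 100000 * exp(1.1911) = 329058.6 ohm

329058.6 ohm


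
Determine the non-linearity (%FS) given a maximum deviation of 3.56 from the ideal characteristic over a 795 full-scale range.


Linearity error = (max deviation / full scale) * 100%.
Linearity = (3.56 / 795) * 100
Linearity = 0.448 %FS

0.448 %FS


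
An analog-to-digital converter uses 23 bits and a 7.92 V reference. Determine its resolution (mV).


The resolution (LSB) of an ADC is Vref / 2^n.
LSB = 7.92 / 2^23
LSB = 7.92 / 8388608
LSB = 9.4e-07 V = 0.00094414 mV

0.00094414 mV


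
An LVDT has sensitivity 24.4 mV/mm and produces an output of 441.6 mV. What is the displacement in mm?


Displacement = Vout / sensitivity.
d = 441.6 / 24.4
d = 18.098 mm

18.098 mm


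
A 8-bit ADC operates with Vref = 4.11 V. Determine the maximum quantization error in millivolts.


The maximum quantization error is +/- LSB/2.
LSB = Vref / 2^n = 4.11 / 256 = 0.01605469 V
Max error = LSB / 2 = 0.01605469 / 2 = 0.00802734 V
Max error = 8.0273 mV

8.0273 mV


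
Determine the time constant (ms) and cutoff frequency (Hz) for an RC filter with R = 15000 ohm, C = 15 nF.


Time constant: tau = R * C.
tau = 15000 * 1.50e-08 = 0.000225 s
tau = 0.225 ms
Cutoff frequency: fc = 1 / (2*pi*R*C).
fc = 1 / (2*pi*0.000225) = 707.36 Hz

tau = 0.225 ms, fc = 707.36 Hz


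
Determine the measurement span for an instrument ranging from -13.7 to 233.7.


Span = upper range - lower range.
Span = 233.7 - (-13.7)
Span = 247.4

247.4


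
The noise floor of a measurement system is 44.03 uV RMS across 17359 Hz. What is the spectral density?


Noise spectral density = Vrms / sqrt(BW).
NSD = 44.03 / sqrt(17359)
NSD = 44.03 / 131.7536
NSD = 0.3342 uV/sqrt(Hz)

0.3342 uV/sqrt(Hz)


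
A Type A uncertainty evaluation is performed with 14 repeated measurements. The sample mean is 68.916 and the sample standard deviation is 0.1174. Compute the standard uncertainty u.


The standard uncertainty for Type A evaluation is u = s / sqrt(n).
u = 0.1174 / sqrt(14)
u = 0.1174 / 3.7417
u = 0.0314

0.0314


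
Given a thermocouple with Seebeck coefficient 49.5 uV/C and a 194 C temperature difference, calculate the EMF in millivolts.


The thermocouple output V = sensitivity * dT.
V = 49.5 uV/C * 194 C
V = 9603.0 uV
V = 9.603 mV

9.603 mV


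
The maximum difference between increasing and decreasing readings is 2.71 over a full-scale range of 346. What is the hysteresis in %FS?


Hysteresis = (max difference / full scale) * 100%.
H = (2.71 / 346) * 100
H = 0.783 %FS

0.783 %FS


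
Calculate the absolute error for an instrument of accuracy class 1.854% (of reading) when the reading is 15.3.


Absolute error = (accuracy% / 100) * reading.
Error = (1.854 / 100) * 15.3
Error = 0.01854 * 15.3
Error = 0.2837

0.2837


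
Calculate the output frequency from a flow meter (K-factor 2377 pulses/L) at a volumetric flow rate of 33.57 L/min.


Frequency = K * Q / 60 (converting L/min to L/s).
f = 2377 * 33.57 / 60
f = 79795.89 / 60
f = 1329.93 Hz

1329.93 Hz


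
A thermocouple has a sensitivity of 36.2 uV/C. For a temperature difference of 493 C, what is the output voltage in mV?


The thermocouple output V = sensitivity * dT.
V = 36.2 uV/C * 493 C
V = 17846.6 uV
V = 17.847 mV

17.847 mV


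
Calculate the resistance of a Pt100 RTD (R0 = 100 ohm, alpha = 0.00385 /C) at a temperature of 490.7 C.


The RTD equation: Rt = R0 * (1 + alpha * T).
Rt = 100 * (1 + 0.00385 * 490.7)
Rt = 100 * (1 + 1.889195)
Rt = 100 * 2.889195
Rt = 288.919 ohm

288.919 ohm


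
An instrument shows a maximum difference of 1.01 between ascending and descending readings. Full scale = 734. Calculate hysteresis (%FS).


Hysteresis = (max difference / full scale) * 100%.
H = (1.01 / 734) * 100
H = 0.138 %FS

0.138 %FS


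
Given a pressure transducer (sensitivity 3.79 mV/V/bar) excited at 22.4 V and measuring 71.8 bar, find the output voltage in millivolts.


Output = sensitivity * Vex * P.
Vout = 3.79 * 22.4 * 71.8
Vout = 84.896 * 71.8
Vout = 6095.53 mV

6095.53 mV


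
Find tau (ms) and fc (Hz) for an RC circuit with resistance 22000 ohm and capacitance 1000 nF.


Time constant: tau = R * C.
tau = 22000 * 1.00e-06 = 0.022 s
tau = 22.0 ms
Cutoff frequency: fc = 1 / (2*pi*R*C).
fc = 1 / (2*pi*0.022) = 7.23 Hz

tau = 22.0 ms, fc = 7.23 Hz


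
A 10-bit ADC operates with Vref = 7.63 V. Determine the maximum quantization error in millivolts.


The maximum quantization error is +/- LSB/2.
LSB = Vref / 2^n = 7.63 / 1024 = 0.00745117 V
Max error = LSB / 2 = 0.00745117 / 2 = 0.00372559 V
Max error = 3.7256 mV

3.7256 mV


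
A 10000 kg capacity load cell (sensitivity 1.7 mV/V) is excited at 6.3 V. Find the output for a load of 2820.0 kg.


Vout = rated_output * Vex * (load / capacity).
Vout = 1.7 * 6.3 * (2820.0 / 10000)
Vout = 1.7 * 6.3 * 0.282
Vout = 3.02 mV

3.02 mV


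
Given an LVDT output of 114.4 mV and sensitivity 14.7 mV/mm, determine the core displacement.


Displacement = Vout / sensitivity.
d = 114.4 / 14.7
d = 7.782 mm

7.782 mm


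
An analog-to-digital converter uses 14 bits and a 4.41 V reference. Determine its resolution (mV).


The resolution (LSB) of an ADC is Vref / 2^n.
LSB = 4.41 / 2^14
LSB = 4.41 / 16384
LSB = 0.00026917 V = 0.26916504 mV

0.26916504 mV


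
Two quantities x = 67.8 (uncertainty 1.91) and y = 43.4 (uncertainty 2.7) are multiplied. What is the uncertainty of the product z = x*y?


For a product z = x*y, the relative uncertainty is:
uz/z = sqrt((ux/x)^2 + (uy/y)^2)
Relative uncertainties: ux/x = 1.91/67.8 = 0.028171
uy/y = 2.7/43.4 = 0.062212
z = 67.8 * 43.4 = 2942.5
uz = 2942.5 * sqrt(0.028171^2 + 0.062212^2) = 200.954

200.954


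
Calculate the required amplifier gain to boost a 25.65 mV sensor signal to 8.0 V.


Gain = Vout / Vin (converting to same units).
G = 8.0 V / 25.65 mV
G = 8000.0 mV / 25.65 mV
G = 311.89

311.89


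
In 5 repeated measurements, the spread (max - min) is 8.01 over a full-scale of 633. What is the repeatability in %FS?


Repeatability = (spread / full scale) * 100%.
R = (8.01 / 633) * 100
R = 1.265 %FS

1.265 %FS


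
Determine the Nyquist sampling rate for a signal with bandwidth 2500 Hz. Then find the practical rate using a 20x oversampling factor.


By Nyquist theorem, fs_min = 2 * fmax.
fs_min = 2 * 2500 = 5000 Hz
Practical rate = 20 * fs_min = 20 * 5000 = 100000 Hz

fs_min = 5000 Hz, fs_practical = 100000 Hz


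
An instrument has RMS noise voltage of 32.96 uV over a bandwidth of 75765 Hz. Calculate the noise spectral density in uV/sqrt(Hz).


Noise spectral density = Vrms / sqrt(BW).
NSD = 32.96 / sqrt(75765)
NSD = 32.96 / 275.2544
NSD = 0.1197 uV/sqrt(Hz)

0.1197 uV/sqrt(Hz)


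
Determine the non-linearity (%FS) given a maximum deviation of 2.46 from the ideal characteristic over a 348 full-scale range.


Linearity error = (max deviation / full scale) * 100%.
Linearity = (2.46 / 348) * 100
Linearity = 0.707 %FS

0.707 %FS


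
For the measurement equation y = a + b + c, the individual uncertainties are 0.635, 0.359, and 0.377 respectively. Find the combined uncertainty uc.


For a sum of independent quantities, uc = sqrt(u1^2 + u2^2 + u3^2).
uc = sqrt(0.635^2 + 0.359^2 + 0.377^2)
uc = sqrt(0.403225 + 0.128881 + 0.142129)
uc = 0.8211

0.8211


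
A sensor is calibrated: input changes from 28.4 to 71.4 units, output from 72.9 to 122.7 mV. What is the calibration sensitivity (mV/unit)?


Sensitivity = (y2 - y1) / (x2 - x1).
S = (122.7 - 72.9) / (71.4 - 28.4)
S = 49.8 / 43.0
S = 1.1581 mV/unit

1.1581 mV/unit


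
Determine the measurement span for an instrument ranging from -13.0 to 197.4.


Span = upper range - lower range.
Span = 197.4 - (-13.0)
Span = 210.4

210.4


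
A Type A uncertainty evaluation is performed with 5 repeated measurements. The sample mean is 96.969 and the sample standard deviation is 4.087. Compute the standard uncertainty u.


The standard uncertainty for Type A evaluation is u = s / sqrt(n).
u = 4.087 / sqrt(5)
u = 4.087 / 2.2361
u = 1.8278

1.8278


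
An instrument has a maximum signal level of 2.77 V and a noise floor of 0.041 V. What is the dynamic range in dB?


Dynamic range = 20 * log10(Vmax / Vnoise).
DR = 20 * log10(2.77 / 0.041)
DR = 20 * log10(67.56)
DR = 36.59 dB

36.59 dB


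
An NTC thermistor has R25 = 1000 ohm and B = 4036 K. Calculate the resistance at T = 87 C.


NTC thermistor equation: Rt = R25 * exp(B * (1/T - 1/T25)).
T in Kelvin: 360.15 K, T25 = 298.15 K
1/T - 1/T25 = 1/360.15 - 1/298.15 = -0.0005774
B * (1/T - 1/T25) = 4036 * -0.0005774 = -2.3304
Rt = 1000 * exp(-2.3304) = 97.3 ohm

97.3 ohm


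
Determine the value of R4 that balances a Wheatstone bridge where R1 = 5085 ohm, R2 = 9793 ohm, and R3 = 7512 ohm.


At balance: R1*R4 = R2*R3, so R4 = R2*R3/R1.
R4 = 9793 * 7512 / 5085
R4 = 73565016 / 5085
R4 = 14467.06 ohm

14467.06 ohm


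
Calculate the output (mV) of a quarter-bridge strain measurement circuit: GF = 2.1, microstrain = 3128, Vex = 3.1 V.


Quarter bridge output: Vout = (GF * epsilon * Vex) / 4.
Vout = (2.1 * 3128e-6 * 3.1) / 4
Vout = 0.02036328 / 4 V
Vout = 0.00509082 V = 5.0908 mV

5.0908 mV


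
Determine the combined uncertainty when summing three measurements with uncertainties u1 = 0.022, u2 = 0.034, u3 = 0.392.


For a sum of independent quantities, uc = sqrt(u1^2 + u2^2 + u3^2).
uc = sqrt(0.022^2 + 0.034^2 + 0.392^2)
uc = sqrt(0.000484 + 0.001156 + 0.153664)
uc = 0.3941

0.3941


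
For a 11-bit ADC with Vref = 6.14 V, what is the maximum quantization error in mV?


The maximum quantization error is +/- LSB/2.
LSB = Vref / 2^n = 6.14 / 2048 = 0.00299805 V
Max error = LSB / 2 = 0.00299805 / 2 = 0.00149902 V
Max error = 1.499 mV

1.499 mV


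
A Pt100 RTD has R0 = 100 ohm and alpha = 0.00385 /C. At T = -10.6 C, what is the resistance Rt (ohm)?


The RTD equation: Rt = R0 * (1 + alpha * T).
Rt = 100 * (1 + 0.00385 * -10.6)
Rt = 100 * (1 + -0.04081)
Rt = 100 * 0.95919
Rt = 95.919 ohm

95.919 ohm


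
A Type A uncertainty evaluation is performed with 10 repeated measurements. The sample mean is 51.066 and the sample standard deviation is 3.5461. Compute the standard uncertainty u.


The standard uncertainty for Type A evaluation is u = s / sqrt(n).
u = 3.5461 / sqrt(10)
u = 3.5461 / 3.1623
u = 1.1214

1.1214


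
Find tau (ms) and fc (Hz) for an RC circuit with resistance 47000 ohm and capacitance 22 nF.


Time constant: tau = R * C.
tau = 47000 * 2.20e-08 = 0.001034 s
tau = 1.034 ms
Cutoff frequency: fc = 1 / (2*pi*R*C).
fc = 1 / (2*pi*0.001034) = 153.92 Hz

tau = 1.034 ms, fc = 153.92 Hz


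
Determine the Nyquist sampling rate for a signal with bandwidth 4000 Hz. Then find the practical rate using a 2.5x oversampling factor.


By Nyquist theorem, fs_min = 2 * fmax.
fs_min = 2 * 4000 = 8000 Hz
Practical rate = 2.5 * fs_min = 2.5 * 8000 = 20000 Hz

fs_min = 8000 Hz, fs_practical = 20000 Hz


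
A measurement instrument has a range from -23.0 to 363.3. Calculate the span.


Span = upper range - lower range.
Span = 363.3 - (-23.0)
Span = 386.3

386.3


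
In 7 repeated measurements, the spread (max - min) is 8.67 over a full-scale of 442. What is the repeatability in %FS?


Repeatability = (spread / full scale) * 100%.
R = (8.67 / 442) * 100
R = 1.962 %FS

1.962 %FS


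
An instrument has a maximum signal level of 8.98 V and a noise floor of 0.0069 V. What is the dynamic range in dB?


Dynamic range = 20 * log10(Vmax / Vnoise).
DR = 20 * log10(8.98 / 0.0069)
DR = 20 * log10(1301.45)
DR = 62.29 dB

62.29 dB


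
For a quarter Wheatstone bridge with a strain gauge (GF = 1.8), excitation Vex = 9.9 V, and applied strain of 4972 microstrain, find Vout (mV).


Quarter bridge output: Vout = (GF * epsilon * Vex) / 4.
Vout = (1.8 * 4972e-6 * 9.9) / 4
Vout = 0.08860104 / 4 V
Vout = 0.02215026 V = 22.1503 mV

22.1503 mV


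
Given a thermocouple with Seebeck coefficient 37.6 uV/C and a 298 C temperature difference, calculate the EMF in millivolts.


The thermocouple output V = sensitivity * dT.
V = 37.6 uV/C * 298 C
V = 11204.8 uV
V = 11.205 mV

11.205 mV


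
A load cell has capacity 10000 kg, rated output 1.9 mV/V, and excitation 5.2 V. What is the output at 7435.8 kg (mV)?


Vout = rated_output * Vex * (load / capacity).
Vout = 1.9 * 5.2 * (7435.8 / 10000)
Vout = 1.9 * 5.2 * 0.74358
Vout = 7.347 mV

7.347 mV


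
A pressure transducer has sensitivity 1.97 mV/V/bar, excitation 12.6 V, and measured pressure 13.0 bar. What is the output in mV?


Output = sensitivity * Vex * P.
Vout = 1.97 * 12.6 * 13.0
Vout = 24.822 * 13.0
Vout = 322.69 mV

322.69 mV


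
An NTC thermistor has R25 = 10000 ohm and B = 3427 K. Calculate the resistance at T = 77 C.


NTC thermistor equation: Rt = R25 * exp(B * (1/T - 1/T25)).
T in Kelvin: 350.15 K, T25 = 298.15 K
1/T - 1/T25 = 1/350.15 - 1/298.15 = -0.0004981
B * (1/T - 1/T25) = 3427 * -0.0004981 = -1.707
Rt = 10000 * exp(-1.707) = 1814.1 ohm

1814.1 ohm


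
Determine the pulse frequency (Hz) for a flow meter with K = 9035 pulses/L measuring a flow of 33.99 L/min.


Frequency = K * Q / 60 (converting L/min to L/s).
f = 9035 * 33.99 / 60
f = 307099.65 / 60
f = 5118.33 Hz

5118.33 Hz


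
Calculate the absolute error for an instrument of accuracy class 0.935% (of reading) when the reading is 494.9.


Absolute error = (accuracy% / 100) * reading.
Error = (0.935 / 100) * 494.9
Error = 0.00935 * 494.9
Error = 4.6273

4.6273


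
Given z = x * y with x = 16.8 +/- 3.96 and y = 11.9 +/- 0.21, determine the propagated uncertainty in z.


For a product z = x*y, the relative uncertainty is:
uz/z = sqrt((ux/x)^2 + (uy/y)^2)
Relative uncertainties: ux/x = 3.96/16.8 = 0.235714
uy/y = 0.21/11.9 = 0.017647
z = 16.8 * 11.9 = 199.9
uz = 199.9 * sqrt(0.235714^2 + 0.017647^2) = 47.256

47.256


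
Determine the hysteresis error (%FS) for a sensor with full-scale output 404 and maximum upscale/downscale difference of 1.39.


Hysteresis = (max difference / full scale) * 100%.
H = (1.39 / 404) * 100
H = 0.344 %FS

0.344 %FS


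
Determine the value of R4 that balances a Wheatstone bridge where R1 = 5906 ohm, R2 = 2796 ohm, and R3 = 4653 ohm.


At balance: R1*R4 = R2*R3, so R4 = R2*R3/R1.
R4 = 2796 * 4653 / 5906
R4 = 13009788 / 5906
R4 = 2202.81 ohm

2202.81 ohm


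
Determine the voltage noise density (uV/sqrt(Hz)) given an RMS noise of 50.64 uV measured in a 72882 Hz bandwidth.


Noise spectral density = Vrms / sqrt(BW).
NSD = 50.64 / sqrt(72882)
NSD = 50.64 / 269.9667
NSD = 0.1876 uV/sqrt(Hz)

0.1876 uV/sqrt(Hz)


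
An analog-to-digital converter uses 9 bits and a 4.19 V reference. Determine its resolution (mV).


The resolution (LSB) of an ADC is Vref / 2^n.
LSB = 4.19 / 2^9
LSB = 4.19 / 512
LSB = 0.00818359 V = 8.18359375 mV

8.18359375 mV


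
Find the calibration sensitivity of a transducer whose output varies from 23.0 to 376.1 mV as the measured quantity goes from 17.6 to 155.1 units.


Sensitivity = (y2 - y1) / (x2 - x1).
S = (376.1 - 23.0) / (155.1 - 17.6)
S = 353.1 / 137.5
S = 2.568 mV/unit

2.568 mV/unit


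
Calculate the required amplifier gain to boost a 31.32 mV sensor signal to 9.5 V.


Gain = Vout / Vin (converting to same units).
G = 9.5 V / 31.32 mV
G = 9500.0 mV / 31.32 mV
G = 303.32

303.32


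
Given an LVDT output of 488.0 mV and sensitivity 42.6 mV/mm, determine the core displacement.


Displacement = Vout / sensitivity.
d = 488.0 / 42.6
d = 11.455 mm

11.455 mm


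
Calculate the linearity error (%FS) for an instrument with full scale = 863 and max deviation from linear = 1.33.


Linearity error = (max deviation / full scale) * 100%.
Linearity = (1.33 / 863) * 100
Linearity = 0.154 %FS

0.154 %FS


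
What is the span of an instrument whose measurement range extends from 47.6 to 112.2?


Span = upper range - lower range.
Span = 112.2 - (47.6)
Span = 64.6

64.6


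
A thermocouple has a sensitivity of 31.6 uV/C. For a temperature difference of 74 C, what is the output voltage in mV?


The thermocouple output V = sensitivity * dT.
V = 31.6 uV/C * 74 C
V = 2338.4 uV
V = 2.338 mV

2.338 mV


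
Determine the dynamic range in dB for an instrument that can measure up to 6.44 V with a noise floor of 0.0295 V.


Dynamic range = 20 * log10(Vmax / Vnoise).
DR = 20 * log10(6.44 / 0.0295)
DR = 20 * log10(218.31)
DR = 46.78 dB

46.78 dB


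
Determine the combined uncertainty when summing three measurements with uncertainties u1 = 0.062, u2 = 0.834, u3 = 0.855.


For a sum of independent quantities, uc = sqrt(u1^2 + u2^2 + u3^2).
uc = sqrt(0.062^2 + 0.834^2 + 0.855^2)
uc = sqrt(0.003844 + 0.695556 + 0.731025)
uc = 1.196

1.196


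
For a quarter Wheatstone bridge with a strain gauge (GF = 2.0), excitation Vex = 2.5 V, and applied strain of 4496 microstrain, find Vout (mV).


Quarter bridge output: Vout = (GF * epsilon * Vex) / 4.
Vout = (2.0 * 4496e-6 * 2.5) / 4
Vout = 0.02248 / 4 V
Vout = 0.00562 V = 5.62 mV

5.62 mV


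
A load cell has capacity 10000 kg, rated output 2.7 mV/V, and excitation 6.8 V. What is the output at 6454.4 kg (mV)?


Vout = rated_output * Vex * (load / capacity).
Vout = 2.7 * 6.8 * (6454.4 / 10000)
Vout = 2.7 * 6.8 * 0.64544
Vout = 11.85 mV

11.85 mV


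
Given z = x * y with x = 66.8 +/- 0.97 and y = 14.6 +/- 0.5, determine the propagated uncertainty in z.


For a product z = x*y, the relative uncertainty is:
uz/z = sqrt((ux/x)^2 + (uy/y)^2)
Relative uncertainties: ux/x = 0.97/66.8 = 0.014521
uy/y = 0.5/14.6 = 0.034247
z = 66.8 * 14.6 = 975.3
uz = 975.3 * sqrt(0.014521^2 + 0.034247^2) = 36.278

36.278


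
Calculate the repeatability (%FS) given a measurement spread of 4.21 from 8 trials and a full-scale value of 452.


Repeatability = (spread / full scale) * 100%.
R = (4.21 / 452) * 100
R = 0.931 %FS

0.931 %FS


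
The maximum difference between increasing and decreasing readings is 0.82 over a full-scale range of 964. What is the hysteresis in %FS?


Hysteresis = (max difference / full scale) * 100%.
H = (0.82 / 964) * 100
H = 0.085 %FS

0.085 %FS


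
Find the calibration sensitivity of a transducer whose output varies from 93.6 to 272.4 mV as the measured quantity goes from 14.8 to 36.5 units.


Sensitivity = (y2 - y1) / (x2 - x1).
S = (272.4 - 93.6) / (36.5 - 14.8)
S = 178.8 / 21.7
S = 8.2396 mV/unit

8.2396 mV/unit


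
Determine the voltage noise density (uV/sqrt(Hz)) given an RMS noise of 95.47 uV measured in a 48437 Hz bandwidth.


Noise spectral density = Vrms / sqrt(BW).
NSD = 95.47 / sqrt(48437)
NSD = 95.47 / 220.0841
NSD = 0.4338 uV/sqrt(Hz)

0.4338 uV/sqrt(Hz)


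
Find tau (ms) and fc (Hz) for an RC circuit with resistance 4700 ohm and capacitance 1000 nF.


Time constant: tau = R * C.
tau = 4700 * 1.00e-06 = 0.0047 s
tau = 4.7 ms
Cutoff frequency: fc = 1 / (2*pi*R*C).
fc = 1 / (2*pi*0.0047) = 33.86 Hz

tau = 4.7 ms, fc = 33.86 Hz


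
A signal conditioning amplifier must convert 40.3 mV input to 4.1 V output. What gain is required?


Gain = Vout / Vin (converting to same units).
G = 4.1 V / 40.3 mV
G = 4100.0 mV / 40.3 mV
G = 101.74

101.74


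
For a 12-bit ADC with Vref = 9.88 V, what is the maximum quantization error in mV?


The maximum quantization error is +/- LSB/2.
LSB = Vref / 2^n = 9.88 / 4096 = 0.00241211 V
Max error = LSB / 2 = 0.00241211 / 2 = 0.00120605 V
Max error = 1.2061 mV

1.2061 mV


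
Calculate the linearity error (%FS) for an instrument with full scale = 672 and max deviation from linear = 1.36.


Linearity error = (max deviation / full scale) * 100%.
Linearity = (1.36 / 672) * 100
Linearity = 0.202 %FS

0.202 %FS


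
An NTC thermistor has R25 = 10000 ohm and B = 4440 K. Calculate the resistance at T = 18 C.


NTC thermistor equation: Rt = R25 * exp(B * (1/T - 1/T25)).
T in Kelvin: 291.15 K, T25 = 298.15 K
1/T - 1/T25 = 1/291.15 - 1/298.15 = 8.064e-05
B * (1/T - 1/T25) = 4440 * 8.064e-05 = 0.358
Rt = 10000 * exp(0.358) = 14305.2 ohm

14305.2 ohm


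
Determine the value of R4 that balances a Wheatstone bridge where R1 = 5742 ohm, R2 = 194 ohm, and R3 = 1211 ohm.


At balance: R1*R4 = R2*R3, so R4 = R2*R3/R1.
R4 = 194 * 1211 / 5742
R4 = 234934 / 5742
R4 = 40.92 ohm

40.92 ohm


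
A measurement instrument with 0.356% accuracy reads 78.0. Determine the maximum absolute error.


Absolute error = (accuracy% / 100) * reading.
Error = (0.356 / 100) * 78.0
Error = 0.00356 * 78.0
Error = 0.2777

0.2777


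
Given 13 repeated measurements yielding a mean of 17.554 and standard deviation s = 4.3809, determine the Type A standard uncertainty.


The standard uncertainty for Type A evaluation is u = s / sqrt(n).
u = 4.3809 / sqrt(13)
u = 4.3809 / 3.6056
u = 1.215

1.215


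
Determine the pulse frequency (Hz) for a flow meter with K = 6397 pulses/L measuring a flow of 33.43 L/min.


Frequency = K * Q / 60 (converting L/min to L/s).
f = 6397 * 33.43 / 60
f = 213851.71 / 60
f = 3564.2 Hz

3564.2 Hz


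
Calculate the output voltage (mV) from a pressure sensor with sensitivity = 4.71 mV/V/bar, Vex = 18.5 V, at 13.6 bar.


Output = sensitivity * Vex * P.
Vout = 4.71 * 18.5 * 13.6
Vout = 87.135 * 13.6
Vout = 1185.04 mV

1185.04 mV


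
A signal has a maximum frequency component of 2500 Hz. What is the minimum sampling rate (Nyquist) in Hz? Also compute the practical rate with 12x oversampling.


By Nyquist theorem, fs_min = 2 * fmax.
fs_min = 2 * 2500 = 5000 Hz
Practical rate = 12 * fs_min = 12 * 5000 = 60000 Hz

fs_min = 5000 Hz, fs_practical = 60000 Hz


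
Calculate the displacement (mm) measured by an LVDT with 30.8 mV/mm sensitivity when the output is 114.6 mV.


Displacement = Vout / sensitivity.
d = 114.6 / 30.8
d = 3.721 mm

3.721 mm


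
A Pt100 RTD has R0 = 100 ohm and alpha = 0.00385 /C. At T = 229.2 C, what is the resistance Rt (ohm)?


The RTD equation: Rt = R0 * (1 + alpha * T).
Rt = 100 * (1 + 0.00385 * 229.2)
Rt = 100 * (1 + 0.88242)
Rt = 100 * 1.88242
Rt = 188.242 ohm

188.242 ohm


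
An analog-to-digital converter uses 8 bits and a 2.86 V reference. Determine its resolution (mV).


The resolution (LSB) of an ADC is Vref / 2^n.
LSB = 2.86 / 2^8
LSB = 2.86 / 256
LSB = 0.01117187 V = 11.171875 mV

11.171875 mV


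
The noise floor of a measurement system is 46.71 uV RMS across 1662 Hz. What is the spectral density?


Noise spectral density = Vrms / sqrt(BW).
NSD = 46.71 / sqrt(1662)
NSD = 46.71 / 40.7676
NSD = 1.1458 uV/sqrt(Hz)

1.1458 uV/sqrt(Hz)


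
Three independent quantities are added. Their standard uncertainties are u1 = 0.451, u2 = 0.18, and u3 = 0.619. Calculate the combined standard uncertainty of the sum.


For a sum of independent quantities, uc = sqrt(u1^2 + u2^2 + u3^2).
uc = sqrt(0.451^2 + 0.18^2 + 0.619^2)
uc = sqrt(0.203401 + 0.0324 + 0.383161)
uc = 0.7867

0.7867


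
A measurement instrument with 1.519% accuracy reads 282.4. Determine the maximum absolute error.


Absolute error = (accuracy% / 100) * reading.
Error = (1.519 / 100) * 282.4
Error = 0.01519 * 282.4
Error = 4.2897

4.2897


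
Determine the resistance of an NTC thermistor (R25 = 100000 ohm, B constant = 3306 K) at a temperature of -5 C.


NTC thermistor equation: Rt = R25 * exp(B * (1/T - 1/T25)).
T in Kelvin: 268.15 K, T25 = 298.15 K
1/T - 1/T25 = 1/268.15 - 1/298.15 = 0.00037524
B * (1/T - 1/T25) = 3306 * 0.00037524 = 1.2405
Rt = 100000 * exp(1.2405) = 345748.7 ohm

345748.7 ohm


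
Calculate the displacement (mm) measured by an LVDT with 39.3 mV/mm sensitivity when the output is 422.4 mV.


Displacement = Vout / sensitivity.
d = 422.4 / 39.3
d = 10.748 mm

10.748 mm


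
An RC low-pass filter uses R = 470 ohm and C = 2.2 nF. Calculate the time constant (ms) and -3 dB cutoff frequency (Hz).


Time constant: tau = R * C.
tau = 470 * 2.20e-09 = 1.034e-06 s
tau = 0.001 ms
Cutoff frequency: fc = 1 / (2*pi*R*C).
fc = 1 / (2*pi*1.034e-06) = 153921.61 Hz

tau = 0.001 ms, fc = 153921.61 Hz


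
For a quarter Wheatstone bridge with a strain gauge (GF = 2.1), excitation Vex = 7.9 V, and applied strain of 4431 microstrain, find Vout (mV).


Quarter bridge output: Vout = (GF * epsilon * Vex) / 4.
Vout = (2.1 * 4431e-6 * 7.9) / 4
Vout = 0.07351029 / 4 V
Vout = 0.01837757 V = 18.3776 mV

18.3776 mV


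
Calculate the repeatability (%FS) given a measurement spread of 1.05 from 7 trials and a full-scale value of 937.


Repeatability = (spread / full scale) * 100%.
R = (1.05 / 937) * 100
R = 0.112 %FS

0.112 %FS


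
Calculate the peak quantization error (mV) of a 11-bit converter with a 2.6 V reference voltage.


The maximum quantization error is +/- LSB/2.
LSB = Vref / 2^n = 2.6 / 2048 = 0.00126953 V
Max error = LSB / 2 = 0.00126953 / 2 = 0.00063477 V
Max error = 0.6348 mV

0.6348 mV


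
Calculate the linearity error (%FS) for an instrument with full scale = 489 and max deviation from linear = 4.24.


Linearity error = (max deviation / full scale) * 100%.
Linearity = (4.24 / 489) * 100
Linearity = 0.867 %FS

0.867 %FS


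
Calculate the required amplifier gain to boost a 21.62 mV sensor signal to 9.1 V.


Gain = Vout / Vin (converting to same units).
G = 9.1 V / 21.62 mV
G = 9100.0 mV / 21.62 mV
G = 420.91

420.91


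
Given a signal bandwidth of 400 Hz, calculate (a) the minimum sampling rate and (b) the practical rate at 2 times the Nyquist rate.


By Nyquist theorem, fs_min = 2 * fmax.
fs_min = 2 * 400 = 800 Hz
Practical rate = 2 * fs_min = 2 * 800 = 1600 Hz

fs_min = 800 Hz, fs_practical = 1600 Hz


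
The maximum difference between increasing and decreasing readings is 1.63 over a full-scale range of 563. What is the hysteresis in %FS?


Hysteresis = (max difference / full scale) * 100%.
H = (1.63 / 563) * 100
H = 0.29 %FS

0.29 %FS


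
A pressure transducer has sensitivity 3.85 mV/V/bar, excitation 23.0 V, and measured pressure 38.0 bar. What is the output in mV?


Output = sensitivity * Vex * P.
Vout = 3.85 * 23.0 * 38.0
Vout = 88.55 * 38.0
Vout = 3364.9 mV

3364.9 mV


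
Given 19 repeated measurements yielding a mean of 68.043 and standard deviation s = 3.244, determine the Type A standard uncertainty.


The standard uncertainty for Type A evaluation is u = s / sqrt(n).
u = 3.244 / sqrt(19)
u = 3.244 / 4.3589
u = 0.7442

0.7442


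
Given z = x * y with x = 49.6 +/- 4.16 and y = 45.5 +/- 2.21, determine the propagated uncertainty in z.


For a product z = x*y, the relative uncertainty is:
uz/z = sqrt((ux/x)^2 + (uy/y)^2)
Relative uncertainties: ux/x = 4.16/49.6 = 0.083871
uy/y = 2.21/45.5 = 0.048571
z = 49.6 * 45.5 = 2256.8
uz = 2256.8 * sqrt(0.083871^2 + 0.048571^2) = 218.729

218.729


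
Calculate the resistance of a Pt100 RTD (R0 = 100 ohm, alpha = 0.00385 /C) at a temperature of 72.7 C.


The RTD equation: Rt = R0 * (1 + alpha * T).
Rt = 100 * (1 + 0.00385 * 72.7)
Rt = 100 * (1 + 0.279895)
Rt = 100 * 1.279895
Rt = 127.99 ohm

127.99 ohm


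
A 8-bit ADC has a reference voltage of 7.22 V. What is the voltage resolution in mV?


The resolution (LSB) of an ADC is Vref / 2^n.
LSB = 7.22 / 2^8
LSB = 7.22 / 256
LSB = 0.02820312 V = 28.203125 mV

28.203125 mV


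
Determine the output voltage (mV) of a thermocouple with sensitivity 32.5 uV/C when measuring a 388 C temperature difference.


The thermocouple output V = sensitivity * dT.
V = 32.5 uV/C * 388 C
V = 12610.0 uV
V = 12.61 mV

12.61 mV


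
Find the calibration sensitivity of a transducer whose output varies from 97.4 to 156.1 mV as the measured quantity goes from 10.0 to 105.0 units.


Sensitivity = (y2 - y1) / (x2 - x1).
S = (156.1 - 97.4) / (105.0 - 10.0)
S = 58.7 / 95.0
S = 0.6179 mV/unit

0.6179 mV/unit


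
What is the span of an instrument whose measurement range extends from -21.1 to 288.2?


Span = upper range - lower range.
Span = 288.2 - (-21.1)
Span = 309.3

309.3


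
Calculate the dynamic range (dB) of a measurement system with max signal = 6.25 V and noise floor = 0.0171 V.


Dynamic range = 20 * log10(Vmax / Vnoise).
DR = 20 * log10(6.25 / 0.0171)
DR = 20 * log10(365.5)
DR = 51.26 dB

51.26 dB


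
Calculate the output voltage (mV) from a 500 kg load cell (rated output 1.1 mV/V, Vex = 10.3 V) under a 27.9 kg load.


Vout = rated_output * Vex * (load / capacity).
Vout = 1.1 * 10.3 * (27.9 / 500)
Vout = 1.1 * 10.3 * 0.0558
Vout = 0.632 mV

0.632 mV


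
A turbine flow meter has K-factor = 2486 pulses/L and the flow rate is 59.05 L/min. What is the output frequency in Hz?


Frequency = K * Q / 60 (converting L/min to L/s).
f = 2486 * 59.05 / 60
f = 146798.3 / 60
f = 2446.64 Hz

2446.64 Hz


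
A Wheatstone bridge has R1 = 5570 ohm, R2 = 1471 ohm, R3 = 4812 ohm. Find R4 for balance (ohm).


At balance: R1*R4 = R2*R3, so R4 = R2*R3/R1.
R4 = 1471 * 4812 / 5570
R4 = 7078452 / 5570
R4 = 1270.82 ohm

1270.82 ohm


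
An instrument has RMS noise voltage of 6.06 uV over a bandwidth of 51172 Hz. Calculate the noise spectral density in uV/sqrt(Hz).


Noise spectral density = Vrms / sqrt(BW).
NSD = 6.06 / sqrt(51172)
NSD = 6.06 / 226.2123
NSD = 0.0268 uV/sqrt(Hz)

0.0268 uV/sqrt(Hz)


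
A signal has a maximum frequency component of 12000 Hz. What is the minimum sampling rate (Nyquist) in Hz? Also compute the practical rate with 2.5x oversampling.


By Nyquist theorem, fs_min = 2 * fmax.
fs_min = 2 * 12000 = 24000 Hz
Practical rate = 2.5 * fs_min = 2.5 * 24000 = 60000 Hz

fs_min = 24000 Hz, fs_practical = 60000 Hz


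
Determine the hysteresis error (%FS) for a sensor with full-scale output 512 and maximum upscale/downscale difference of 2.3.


Hysteresis = (max difference / full scale) * 100%.
H = (2.3 / 512) * 100
H = 0.449 %FS

0.449 %FS


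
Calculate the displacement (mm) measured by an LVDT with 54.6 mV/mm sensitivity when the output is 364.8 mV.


Displacement = Vout / sensitivity.
d = 364.8 / 54.6
d = 6.681 mm

6.681 mm
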